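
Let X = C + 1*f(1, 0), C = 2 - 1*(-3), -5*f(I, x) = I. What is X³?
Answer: 13824/125 ≈ 110.59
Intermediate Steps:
f(I, x) = -I/5
C = 5 (C = 2 + 3 = 5)
X = 24/5 (X = 5 + 1*(-⅕*1) = 5 + 1*(-⅕) = 5 - ⅕ = 24/5 ≈ 4.8000)
X³ = (24/5)³ = 13824/125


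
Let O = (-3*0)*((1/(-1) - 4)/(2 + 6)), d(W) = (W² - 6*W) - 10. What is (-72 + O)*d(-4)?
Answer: -2160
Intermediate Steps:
d(W) = -10 + W² - 6*W
O = 0 (O = 0*((1*(-1) - 4)/8) = 0*((-1 - 4)*(⅛)) = 0*(-5*⅛) = 0*(-5/8) = 0)
(-72 + O)*d(-4) = (-72 + 0)*(-10 + (-4)² - 6*(-4)) = -72*(-10 + 16 + 24) = -72*30 = -2160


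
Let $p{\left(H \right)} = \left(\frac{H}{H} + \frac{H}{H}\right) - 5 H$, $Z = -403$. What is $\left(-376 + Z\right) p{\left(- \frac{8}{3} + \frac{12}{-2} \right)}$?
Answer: $- \frac{105944}{3} \approx -35315.0$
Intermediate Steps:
$p{\left(H \right)} = 2 - 5 H$ ($p{\left(H \right)} = \left(1 + 1\right) - 5 H = 2 - 5 H$)
$\left(-376 + Z\right) p{\left(- \frac{8}{3} + \frac{12}{-2} \right)} = \left(-376 - 403\right) \left(2 - 5 \left(- \frac{8}{3} + \frac{12}{-2}\right)\right) = - 779 \left(2 - 5 \left(\left(-8\right) \frac{1}{3} + 12 \left(- \frac{1}{2}\right)\right)\right) = - 779 \left(2 - 5 \left(- \frac{8}{3} - 6\right)\right) = - 779 \left(2 - - \frac{130}{3}\right) = - 779 \left(2 + \frac{130}{3}\right) = \left(-779\right) \frac{136}{3} = - \frac{105944}{3}$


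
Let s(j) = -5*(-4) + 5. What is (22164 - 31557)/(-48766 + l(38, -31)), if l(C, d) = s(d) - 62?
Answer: 9393/48803 ≈ 0.19247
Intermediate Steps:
s(j) = 25 (s(j) = 20 + 5 = 25)
l(C, d) = -37 (l(C, d) = 25 - 62 = -37)
(22164 - 31557)/(-48766 + l(38, -31)) = (22164 - 31557)/(-48766 - 37) = -9393/(-48803) = -9393*(-1/48803) = 9393/48803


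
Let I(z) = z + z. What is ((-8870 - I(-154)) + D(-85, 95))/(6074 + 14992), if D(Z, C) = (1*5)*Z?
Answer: -8987/21066 ≈ -0.42661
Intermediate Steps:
I(z) = 2*z
D(Z, C) = 5*Z
((-8870 - I(-154)) + D(-85, 95))/(6074 + 14992) = ((-8870 - 2*(-154)) + 5*(-85))/(6074 + 14992) = ((-8870 - 1*(-308)) - 425)/21066 = ((-8870 + 308) - 425)*(1/21066) = (-8562 - 425)*(1/21066) = -8987*1/21066 = -8987/21066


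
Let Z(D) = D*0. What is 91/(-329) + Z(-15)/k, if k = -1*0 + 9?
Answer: -13/47 ≈ -0.27660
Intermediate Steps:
Z(D) = 0
k = 9 (k = 0 + 9 = 9)
91/(-329) + Z(-15)/k = 91/(-329) + 0/9 = 91*(-1/329) + 0*(⅑) = -13/47 + 0 = -13/47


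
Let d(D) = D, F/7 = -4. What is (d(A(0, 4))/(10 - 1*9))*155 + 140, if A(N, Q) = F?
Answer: -4200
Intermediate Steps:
F = -28 (F = 7*(-4) = -28)
A(N, Q) = -28
(d(A(0, 4))/(10 - 1*9))*155 + 140 = -28/(10 - 1*9)*155 + 140 = -28/(10 - 9)*155 + 140 = -28/1*155 + 140 = -28*1*155 + 140 = -28*155 + 140 = -4340 + 140 = -4200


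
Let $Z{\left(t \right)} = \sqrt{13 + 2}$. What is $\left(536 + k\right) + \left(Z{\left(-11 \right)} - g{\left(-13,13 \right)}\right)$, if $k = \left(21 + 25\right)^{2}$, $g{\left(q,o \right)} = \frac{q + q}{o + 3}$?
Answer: $\frac{21229}{8} + \sqrt{15} \approx 2657.5$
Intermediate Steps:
$Z{\left(t \right)} = \sqrt{15}$
$g{\left(q,o \right)} = \frac{2 q}{3 + o}$
$k = 2116$ ($k = 46^{2} = 2116$)
$\left(536 + k\right) + \left(Z{\left(-11 \right)} - g{\left(-13,13 \right)}\right) = \left(536 + 2116\right) + \left(\sqrt{15} - 2 \left(-13\right) \frac{1}{3 + 13}\right) = 2652 + \left(\sqrt{15} - 2 \left(-13\right) \frac{1}{16}\right) = 2652 - \left(- \frac{13}{8} - \sqrt{15}\right) = 2652 + \left(\sqrt{15} + \frac{13}{8}\right) = 2652 + \left(\frac{13}{8} + \sqrt{15}\right) = \frac{21229}{8} + \sqrt{15}$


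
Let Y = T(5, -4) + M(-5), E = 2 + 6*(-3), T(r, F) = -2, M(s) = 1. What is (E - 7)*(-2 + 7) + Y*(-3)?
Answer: -112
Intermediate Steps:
E = -16 (E = 2 - 18 = -16)
Y = -1 (Y = -2 + 1 = -1)
(E - 7)*(-2 + 7) + Y*(-3) = (-16 - 7)*(-2 + 7) - 1*(-3) = -23*5 + 3 = -115 + 3 = -112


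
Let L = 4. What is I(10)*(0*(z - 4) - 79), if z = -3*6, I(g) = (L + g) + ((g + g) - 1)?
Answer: -2607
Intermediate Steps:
I(g) = 3 + 3*g (I(g) = (4 + g) + ((g + g) - 1) = (4 + g) + (2*g - 1) = (4 + g) + (-1 + 2*g) = 3 + 3*g)
z = -18
I(10)*(0*(z - 4) - 79) = (3 + 3*10)*(0*(-18 - 4) - 79) = (3 + 30)*(0*(-22) - 79) = 33*(0 - 79) = 33*(-79) = -2607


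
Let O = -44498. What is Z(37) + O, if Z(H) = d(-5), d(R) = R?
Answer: -44503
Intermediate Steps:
Z(H) = -5
Z(37) + O = -5 - 44498 = -44503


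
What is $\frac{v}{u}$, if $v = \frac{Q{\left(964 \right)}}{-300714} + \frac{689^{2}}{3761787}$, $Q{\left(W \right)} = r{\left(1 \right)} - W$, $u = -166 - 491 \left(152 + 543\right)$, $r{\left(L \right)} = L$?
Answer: $- \frac{48792617225}{128737213225526766} \approx -3.7901 \cdot 10^{-7}$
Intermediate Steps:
$u = -341411$ ($u = -166 - 341245 = -341411$)
$Q{\left(W \right)} = 1 - W$
$v = \frac{48792617225}{377074005306}$ ($v = \frac{1 - 964}{-300714} + \frac{689^{2}}{3761787} = \left(1 - 964\right) \left(- \frac{1}{300714}\right) + 474721 \cdot \frac{1}{3761787} = \left(-963\right) \left(- \frac{1}{300714}\right) + \frac{474721}{3761787} = \frac{321}{100238} + \frac{474721}{3761787} = \frac{48792617225}{377074005306} \approx 0.1294$)
$\frac{v}{u} = \frac{48792617225}{377074005306 \left(-341411\right)} = \frac{48792617225}{377074005306} \left(- \frac{1}{341411}\right) = - \frac{48792617225}{128737213225526766}$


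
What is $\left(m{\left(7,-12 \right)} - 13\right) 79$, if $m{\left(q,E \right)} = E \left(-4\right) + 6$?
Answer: $3239$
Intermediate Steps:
$m{\left(q,E \right)} = 6 - 4 E$ ($m{\left(q,E \right)} = - 4 E + 6 = 6 - 4 E$)
$\left(m{\left(7,-12 \right)} - 13\right) 79 = \left(\left(6 - -48\right) - 13\right) 79 = \left(\left(6 + 48\right) - 13\right) 79 = \left(54 - 13\right) 79 = 41 \cdot 79 = 3239$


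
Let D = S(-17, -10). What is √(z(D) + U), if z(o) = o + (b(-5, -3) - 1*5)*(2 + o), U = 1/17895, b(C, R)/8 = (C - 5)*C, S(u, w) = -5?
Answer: I*√381074901855/17895 ≈ 34.496*I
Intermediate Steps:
b(C, R) = 8*C*(-5 + C) (b(C, R) = 8*((C - 5)*C) = 8*((-5 + C)*C) = 8*(C*(-5 + C)) = 8*C*(-5 + C))
U = 1/17895 ≈ 5.5882e-5
D = -5
z(o) = 790 + 396*o (z(o) = o + (8*(-5)*(-5 - 5) - 1*5)*(2 + o) = o + (8*(-5)*(-10) - 5)*(2 + o) = o + (400 - 5)*(2 + o) = o + 395*(2 + o) = o + (790 + 395*o) = 790 + 396*o)
√(z(D) + U) = √((790 + 396*(-5)) + 1/17895) = √((790 - 1980) + 1/17895) = √(-1190 + 1/17895) = √(-21295049/17895) = I*√381074901855/17895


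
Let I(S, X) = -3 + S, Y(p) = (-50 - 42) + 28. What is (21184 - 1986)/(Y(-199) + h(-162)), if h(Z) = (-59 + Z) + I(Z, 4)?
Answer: -9599/225 ≈ -42.662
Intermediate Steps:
Y(p) = -64 (Y(p) = -92 + 28 = -64)
h(Z) = -62 + 2*Z (h(Z) = (-59 + Z) + (-3 + Z) = -62 + 2*Z)
(21184 - 1986)/(Y(-199) + h(-162)) = (21184 - 1986)/(-64 + (-62 + 2*(-162))) = 19198/(-64 + (-62 - 324)) = 19198/(-64 - 386) = 19198/(-450) = 19198*(-1/450) = -9599/225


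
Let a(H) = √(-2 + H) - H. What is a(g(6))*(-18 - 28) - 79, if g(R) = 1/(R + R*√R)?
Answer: -79 + 46/(6 + 6*√6) - 46*I*√(2 - 1/(6 + 6*√6)) ≈ -76.777 - 64.263*I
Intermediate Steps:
g(R) = 1/(R + R^(3/2))
a(g(6))*(-18 - 28) - 79 = (√(-2 + 1/(6 + 6^(3/2))) - 1/(6 + 6^(3/2)))*(-18 - 28) - 79 = (√(-2 + 1/(6 + 6*√6)) - 1/(6 + 6*√6))*(-46) - 79 = (-46*√(-2 + 1/(6 + 6*√6)) + 46/(6 + 6*√6)) - 79 = -79 - 46*√(-2 + 1/(6 + 6*√6)) + 46/(6 + 6*√6)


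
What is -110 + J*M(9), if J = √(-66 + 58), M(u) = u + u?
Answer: -110 + 36*I*√2 ≈ -110.0 + 50.912*I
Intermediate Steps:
M(u) = 2*u
J = 2*I*√2 (J = √(-8) = 2*I*√2 ≈ 2.8284*I)
-110 + J*M(9) = -110 + (2*I*√2)*(2*9) = -110 + (2*I*√2)*18 = -110 + 36*I*√2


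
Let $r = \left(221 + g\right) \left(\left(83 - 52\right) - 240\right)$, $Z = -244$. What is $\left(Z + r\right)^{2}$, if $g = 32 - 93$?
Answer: $1134611856$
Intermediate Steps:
$g = -61$ ($g = 32 - 93 = -61$)
$r = -33440$ ($r = \left(221 - 61\right) \left(\left(83 - 52\right) - 240\right) = 160 \left(31 - 240\right) = 160 \left(-209\right) = -33440$)
$\left(Z + r\right)^{2} = \left(-244 - 33440\right)^{2} = \left(-33684\right)^{2} = 1134611856$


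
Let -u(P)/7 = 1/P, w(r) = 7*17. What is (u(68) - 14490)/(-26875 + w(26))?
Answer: 985327/1819408 ≈ 0.54156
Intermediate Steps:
w(r) = 119
u(P) = -7/P
(u(68) - 14490)/(-26875 + w(26)) = (-7/68 - 14490)/(-26875 + 119) = (-7*1/68 - 14490)/(-26756) = (-7/68 - 14490)*(-1/26756) = -985327/68*(-1/26756) = 985327/1819408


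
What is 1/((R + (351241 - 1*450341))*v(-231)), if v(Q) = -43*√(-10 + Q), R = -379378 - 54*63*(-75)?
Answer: -I*√241/2314348064 ≈ -6.7078e-9*I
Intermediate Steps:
R = -124228 (R = -379378 - 3402*(-75) = -379378 - 1*(-255150) = -379378 + 255150 = -124228)
1/((R + (351241 - 1*450341))*v(-231)) = 1/((-124228 + (351241 - 1*450341))*((-43*√(-10 - 231)))) = 1/((-124228 + (351241 - 450341))*((-43*I*√241))) = 1/((-124228 - 99100)*((-43*I*√241))) = 1/((-223328)*((-43*I*√241))) = -I*√241/2314348064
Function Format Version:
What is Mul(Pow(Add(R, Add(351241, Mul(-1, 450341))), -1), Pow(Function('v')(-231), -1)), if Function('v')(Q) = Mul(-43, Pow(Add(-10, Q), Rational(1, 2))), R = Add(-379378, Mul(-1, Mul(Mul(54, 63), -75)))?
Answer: Mul(Rational(-1, 2314348064), I, Pow(241, Rational(1, 2))) ≈ Mul(-6.7078e-9, I)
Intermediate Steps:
R = -124228 (R = Add(-379378, Mul(-1, Mul(3402, -75))) = Add(-379378, Mul(-1, -255150)) = Add(-379378, 255150) = -124228)
Mul(Pow(Add(R, Add(351241, Mul(-1, 450341))), -1), Pow(Function('v')(-231), -1)) = Mul(Pow(Add(-124228, Add(351241, Mul(-1, 450341))), -1), Pow(Mul(-43, Pow(Add(-10, -231), Rational(1, 2))), -1)) = Mul(Pow(Add(-124228, Add(351241, -450341)), -1), Pow(Mul(-43, Pow(-241, Rational(1, 2))), -1)) = Mul(Pow(Add(-124228, -99100), -1), Pow(Mul(-43, Mul(I, Pow(241, Rational(1, 2)))), -1)) = Mul(Pow(-223328, -1), Pow(Mul(-43, I, Pow(241, Rational(1, 2))), -1)) = Mul(Rational(-1, 223328), Mul(Rational(1, 10363), I, Pow(241, Rational(1, 2)))) = Mul(Rational(-1, 2314348064), I, Pow(241, Rational(1, 2)))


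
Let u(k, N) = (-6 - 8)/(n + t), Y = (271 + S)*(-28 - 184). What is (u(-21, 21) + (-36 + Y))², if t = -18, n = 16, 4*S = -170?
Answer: 2349437841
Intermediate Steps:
S = -85/2 (S = (¼)*(-170) = -85/2 ≈ -42.500)
Y = -48442 (Y = (271 - 85/2)*(-28 - 184) = (457/2)*(-212) = -48442)
u(k, N) = 7 (u(k, N) = (-6 - 8)/(16 - 18) = -14/(-2) = -14*(-½) = 7)
(u(-21, 21) + (-36 + Y))² = (7 + (-36 - 48442))² = (7 - 48478)² = (-48471)² = 2349437841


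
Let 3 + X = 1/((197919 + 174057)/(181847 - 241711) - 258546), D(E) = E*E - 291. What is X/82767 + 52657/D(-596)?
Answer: 1686014135941381237/11367050941260601425 ≈ 0.14832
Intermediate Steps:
D(E) = -291 + E**2 (D(E) = E**2 - 291 = -291 + E**2)
X = -5804246128/1934746215 (X = -3 + 1/((197919 + 174057)/(181847 - 241711) - 258546) = -3 + 1/(371976/(-59864) - 258546) = -3 + 1/(371976*(-1/59864) - 258546) = -3 + 1/(-46497/7483 - 258546) = -3 + 1/(-1934746215/7483) = -3 - 7483/1934746215 = -5804246128/1934746215 ≈ -3.0000)
X/82767 + 52657/D(-596) = -5804246128/1934746215/82767 + 52657/(-291 + (-596)**2) = -5804246128/1934746215*1/82767 + 52657/(-291 + 355216) = -5804246128/160133139976905 + 52657/354925 = 1686014135941381237/11367050941260601425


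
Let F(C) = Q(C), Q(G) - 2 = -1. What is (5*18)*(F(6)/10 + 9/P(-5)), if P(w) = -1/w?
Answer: 4059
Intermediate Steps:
Q(G) = 1 (Q(G) = 2 - 1 = 1)
F(C) = 1
(5*18)*(F(6)/10 + 9/P(-5)) = (5*18)*(1/10 + 9/((-1/(-5)))) = 90*(1*(1/10) + 9/((-1*(-1/5)))) = 90*(1/10 + 9/(1/5)) = 90*(1/10 + 9*5) = 90*(1/10 + 45) = 90*(451/10) = 4059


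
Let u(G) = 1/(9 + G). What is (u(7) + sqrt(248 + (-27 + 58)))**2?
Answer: 71425/256 + 3*sqrt(31)/8 ≈ 281.09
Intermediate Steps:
(u(7) + sqrt(248 + (-27 + 58)))**2 = (1/(9 + 7) + sqrt(248 + (-27 + 58)))**2 = (1/16 + sqrt(248 + 31))**2 = (1/16 + sqrt(279))**2 = (1/16 + 3*sqrt(31))**2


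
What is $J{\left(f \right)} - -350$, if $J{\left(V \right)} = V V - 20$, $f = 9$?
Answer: $411$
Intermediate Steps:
$J{\left(V \right)} = -20 + V^{2}$ ($J{\left(V \right)} = V^{2} - 20 = -20 + V^{2}$)
$J{\left(f \right)} - -350 = \left(-20 + 9^{2}\right) - -350 = \left(-20 + 81\right) + 350 = 61 + 350 = 411$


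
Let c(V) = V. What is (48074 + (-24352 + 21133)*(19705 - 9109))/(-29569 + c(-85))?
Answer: 17030225/14827 ≈ 1148.6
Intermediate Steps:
(48074 + (-24352 + 21133)*(19705 - 9109))/(-29569 + c(-85)) = (48074 + (-24352 + 21133)*(19705 - 9109))/(-29569 - 85) = (48074 - 3219*10596)/(-29654) = (48074 - 34108524)*(-1/29654) = -34060450*(-1/29654) = 17030225/14827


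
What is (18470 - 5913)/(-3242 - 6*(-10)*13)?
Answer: -12557/2462 ≈ -5.1003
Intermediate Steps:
(18470 - 5913)/(-3242 - 6*(-10)*13) = 12557/(-3242 + 60*13) = 12557/(-3242 + 780) = 12557/(-2462) = 12557*(-1/2462) = -12557/2462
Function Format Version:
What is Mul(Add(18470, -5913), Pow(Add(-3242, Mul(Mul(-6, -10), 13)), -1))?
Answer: Rational(-12557, 2462) ≈ -5.1003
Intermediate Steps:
Mul(Add(18470, -5913), Pow(Add(-3242, Mul(Mul(-6, -10), 13)), -1)) = Mul(12557, Pow(Add(-3242, Mul(60, 13)), -1)) = Mul(12557, Pow(Add(-3242, 780), -1)) = Mul(12557, Pow(-2462, -1)) = Mul(12557, Rational(-1, 2462)) = Rational(-12557, 2462)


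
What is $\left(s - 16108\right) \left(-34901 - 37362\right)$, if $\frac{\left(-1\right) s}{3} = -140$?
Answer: $1133661944$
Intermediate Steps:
$s = 420$ ($s = \left(-3\right) \left(-140\right) = 420$)
$\left(s - 16108\right) \left(-34901 - 37362\right) = \left(420 - 16108\right) \left(-34901 - 37362\right) = \left(-15688\right) \left(-72263\right) = 1133661944$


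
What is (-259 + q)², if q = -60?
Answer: 101761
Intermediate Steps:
(-259 + q)² = (-259 - 60)² = (-319)² = 101761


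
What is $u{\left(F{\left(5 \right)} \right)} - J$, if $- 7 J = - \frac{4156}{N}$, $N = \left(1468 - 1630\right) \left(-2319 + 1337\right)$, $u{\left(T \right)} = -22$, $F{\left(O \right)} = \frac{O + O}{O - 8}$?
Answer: $- \frac{6125773}{278397} \approx -22.004$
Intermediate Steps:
$F{\left(O \right)} = \frac{2 O}{-8 + O}$
$N = 159084$ ($N = \left(-162\right) \left(-982\right) = 159084$)
$J = \frac{1039}{278397}$ ($J = - \frac{\left(-4156\right) \frac{1}{159084}}{7} = \left(- \frac{1}{7}\right) \left(- \frac{1039}{39771}\right) = \frac{1039}{278397} \approx 0.0037321$)
$u{\left(F{\left(5 \right)} \right)} - J = -22 - \frac{1039}{278397} = - \frac{6125773}{278397}$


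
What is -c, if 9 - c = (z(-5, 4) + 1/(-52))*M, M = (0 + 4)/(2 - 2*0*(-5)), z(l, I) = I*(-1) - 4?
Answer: -651/26 ≈ -25.038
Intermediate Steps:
z(l, I) = -4 - I (z(l, I) = -I - 4 = -4 - I)
M = 2 (M = 4/(2 + 0*(-5)) = 4/(2 + 0) = 4/2 = 4*(½) = 2)
c = 651/26 (c = 9 - ((-4 - 1*4) + 1/(-52))*2 = 9 - ((-4 - 4) - 1/52)*2 = 9 - (-8 - 1/52)*2 = 9 - (-417)*2/52 = 9 - 1*(-417/26) = 9 + 417/26 = 651/26 ≈ 25.038)
-c = -1*651/26 = -651/26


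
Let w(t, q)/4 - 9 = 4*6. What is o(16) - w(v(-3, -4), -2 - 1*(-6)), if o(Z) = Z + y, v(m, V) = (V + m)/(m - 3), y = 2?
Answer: -114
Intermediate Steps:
v(m, V) = (V + m)/(-3 + m)
o(Z) = 2 + Z (o(Z) = Z + 2 = 2 + Z)
w(t, q) = 132 (w(t, q) = 36 + 4*(4*6) = 36 + 4*24 = 36 + 96 = 132)
o(16) - w(v(-3, -4), -2 - 1*(-6)) = (2 + 16) - 1*132 = 18 - 132 = -114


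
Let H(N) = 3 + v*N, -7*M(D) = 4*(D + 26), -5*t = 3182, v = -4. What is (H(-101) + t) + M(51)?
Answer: -1367/5 ≈ -273.40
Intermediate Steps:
t = -3182/5 (t = -1/5*3182 = -3182/5 ≈ -636.40)
M(D) = -104/7 - 4*D/7 (M(D) = -4*(D + 26)/7 = -4*(26 + D)/7 = -(104 + 4*D)/7 = -104/7 - 4*D/7)
H(N) = 3 - 4*N
(H(-101) + t) + M(51) = ((3 - 4*(-101)) - 3182/5) + (-104/7 - 4/7*51) = ((3 + 404) - 3182/5) + (-104/7 - 204/7) = (407 - 3182/5) - 44 = -1147/5 - 44 = -1367/5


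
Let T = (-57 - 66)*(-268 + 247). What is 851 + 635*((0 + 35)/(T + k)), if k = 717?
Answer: 113221/132 ≈ 857.73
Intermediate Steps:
T = 2583 (T = -123*(-21) = 2583)
851 + 635*((0 + 35)/(T + k)) = 851 + 635*((0 + 35)/(2583 + 717)) = 851 + 635*(35/3300) = 851 + 635*(35*(1/3300)) = 851 + 635*(7/660) = 851 + 889/132 = 113221/132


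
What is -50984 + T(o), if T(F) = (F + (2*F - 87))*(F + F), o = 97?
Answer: -11408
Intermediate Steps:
T(F) = 2*F*(-87 + 3*F) (T(F) = (F + (-87 + 2*F))*(2*F) = (-87 + 3*F)*(2*F) = 2*F*(-87 + 3*F))
-50984 + T(o) = -50984 + 6*97*(-29 + 97) = -50984 + 6*97*68 = -50984 + 39576 = -11408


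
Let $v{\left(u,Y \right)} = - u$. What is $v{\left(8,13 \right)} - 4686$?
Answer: $-4694$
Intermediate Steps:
$v{\left(8,13 \right)} - 4686 = \left(-1\right) 8 - 4686 = -8 - 4686 = -4694$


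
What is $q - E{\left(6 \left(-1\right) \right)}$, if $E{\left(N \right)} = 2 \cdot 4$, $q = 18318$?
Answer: $18310$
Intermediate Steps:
$E{\left(N \right)} = 8$
$q - E{\left(6 \left(-1\right) \right)} = 18318 - 8 = 18310$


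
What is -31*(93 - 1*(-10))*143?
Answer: -456599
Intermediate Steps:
-31*(93 - 1*(-10))*143 = -31*(93 + 10)*143 = -31*103*143 = -3193*143 = -456599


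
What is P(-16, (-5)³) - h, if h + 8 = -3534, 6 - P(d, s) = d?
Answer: 3564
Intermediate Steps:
P(d, s) = 6 - d
h = -3542 (h = -8 - 3534 = -3542)
P(-16, (-5)³) - h = (6 - 1*(-16)) - 1*(-3542) = (6 + 16) + 3542 = 22 + 3542 = 3564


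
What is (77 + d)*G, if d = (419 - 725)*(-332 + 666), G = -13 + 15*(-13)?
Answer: 21242416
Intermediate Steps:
G = -208 (G = -13 - 195 = -208)
d = -102204 (d = -306*334 = -102204)
(77 + d)*G = (77 - 102204)*(-208) = -102127*(-208) = 21242416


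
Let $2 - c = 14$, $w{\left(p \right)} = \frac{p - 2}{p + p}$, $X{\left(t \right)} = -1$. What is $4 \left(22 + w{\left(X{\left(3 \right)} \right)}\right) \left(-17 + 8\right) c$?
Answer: $10152$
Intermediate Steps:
$w{\left(p \right)} = \frac{-2 + p}{2 p}$
$c = -12$ ($c = 2 - 14 = -12$)
$4 \left(22 + w{\left(X{\left(3 \right)} \right)}\right) \left(-17 + 8\right) c = 4 \left(22 + \frac{-2 - 1}{2 \left(-1\right)}\right) \left(-17 + 8\right) \left(-12\right) = 4 \left(22 + \frac{1}{2} \left(-1\right) \left(-3\right)\right) \left(-9\right) \left(-12\right) = 4 \left(22 + \frac{3}{2}\right) \left(-9\right) \left(-12\right) = 4 \cdot \frac{47}{2} \left(-9\right) \left(-12\right) = 4 \left(- \frac{423}{2}\right) \left(-12\right) = \left(-846\right) \left(-12\right) = 10152$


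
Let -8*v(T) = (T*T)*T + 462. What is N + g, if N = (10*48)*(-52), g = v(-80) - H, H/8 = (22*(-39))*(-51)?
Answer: -1244327/4 ≈ -3.1108e+5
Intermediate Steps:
v(T) = -231/4 - T³/8 (v(T) = -((T*T)*T + 462)/8 = -(T²*T + 462)/8 = -(T³ + 462)/8 = -(462 + T³)/8 = -231/4 - T³/8)
H = 350064 (H = 8*((22*(-39))*(-51)) = 8*(-858*(-51)) = 8*43758 = 350064)
g = -1144487/4 (g = (-231/4 - ⅛*(-80)³) - 1*350064 = (-231/4 - ⅛*(-512000)) - 350064 = (-231/4 + 64000) - 350064 = 255769/4 - 350064 = -1144487/4 ≈ -2.8612e+5)
N = -24960 (N = 480*(-52) = -24960)
N + g = -24960 - 1144487/4 = -1244327/4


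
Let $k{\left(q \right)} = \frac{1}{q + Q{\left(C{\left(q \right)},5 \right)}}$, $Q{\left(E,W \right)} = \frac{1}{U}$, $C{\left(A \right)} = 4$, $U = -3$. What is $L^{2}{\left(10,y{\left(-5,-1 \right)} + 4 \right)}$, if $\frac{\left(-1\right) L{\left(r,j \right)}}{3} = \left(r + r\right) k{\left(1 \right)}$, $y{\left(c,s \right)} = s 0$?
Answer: $8100$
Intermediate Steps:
$y{\left(c,s \right)} = 0$
$Q{\left(E,W \right)} = - \frac{1}{3}$ ($Q{\left(E,W \right)} = \frac{1}{-3} = - \frac{1}{3}$)
$k{\left(q \right)} = \frac{1}{- \frac{1}{3} + q}$ ($k{\left(q \right)} = \frac{1}{q - \frac{1}{3}} = \frac{1}{- \frac{1}{3} + q}$)
$L{\left(r,j \right)} = - 9 r$ ($L{\left(r,j \right)} = - 3 \left(r + r\right) \frac{3}{-1 + 3 \cdot 1} = - 3 \cdot 2 r \frac{3}{-1 + 3} = - 3 \cdot 2 r \frac{3}{2} = - 3 \cdot 3 r = - 9 r$)
$L^{2}{\left(10,y{\left(-5,-1 \right)} + 4 \right)} = \left(\left(-9\right) 10\right)^{2} = \left(-90\right)^{2} = 8100$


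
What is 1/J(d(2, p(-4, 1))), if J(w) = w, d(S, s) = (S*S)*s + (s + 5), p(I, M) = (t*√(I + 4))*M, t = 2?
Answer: ⅕ ≈ 0.20000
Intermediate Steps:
p(I, M) = 2*M*√(4 + I) (p(I, M) = (2*√(I + 4))*M = (2*√(4 + I))*M = 2*M*√(4 + I))
d(S, s) = 5 + s + s*S² (d(S, s) = S²*s + (5 + s) = s*S² + (5 + s) = 5 + s + s*S²)
1/J(d(2, p(-4, 1))) = 1/(5 + 2*1*√(4 - 4) + (2*1*√(4 - 4))*2²) = 1/(5 + 2*1*√0 + (2*1*√0)*4) = 1/(5 + 2*1*0 + (2*1*0)*4) = 1/(5 + 0 + 0*4) = 1/(5 + 0 + 0) = 1/5 = ⅕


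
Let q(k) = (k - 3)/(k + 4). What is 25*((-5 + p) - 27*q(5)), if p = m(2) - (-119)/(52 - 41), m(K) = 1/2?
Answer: 175/22 ≈ 7.9545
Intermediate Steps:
q(k) = (-3 + k)/(4 + k)
m(K) = ½
p = 249/22 (p = ½ - (-119)/(52 - 41) = ½ - (-119)/11 = ½ - 1*(-119/11) = ½ + 119/11 = 249/22 ≈ 11.318)
25*((-5 + p) - 27*q(5)) = 25*((-5 + 249/22) - 27*(-3 + 5)/(4 + 5)) = 25*(139/22 - 27*2/9) = 25*(139/22 - 6) = 25*(7/22) = 175/22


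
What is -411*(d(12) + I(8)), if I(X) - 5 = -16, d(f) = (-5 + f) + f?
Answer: -3288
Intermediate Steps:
d(f) = -5 + 2*f
I(X) = -11 (I(X) = 5 - 16 = -11)
-411*(d(12) + I(8)) = -411*((-5 + 2*12) - 11) = -411*((-5 + 24) - 11) = -411*(19 - 11) = -411*8 = -3288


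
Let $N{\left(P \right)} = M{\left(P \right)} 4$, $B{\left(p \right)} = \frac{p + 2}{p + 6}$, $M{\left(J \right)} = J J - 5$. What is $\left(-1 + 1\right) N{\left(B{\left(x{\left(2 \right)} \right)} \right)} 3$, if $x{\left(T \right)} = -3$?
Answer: $0$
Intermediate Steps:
$M{\left(J \right)} = -5 + J^{2}$ ($M{\left(J \right)} = J^{2} - 5 = -5 + J^{2}$)
$B{\left(p \right)} = \frac{2 + p}{6 + p}$
$N{\left(P \right)} = -20 + 4 P^{2}$ ($N{\left(P \right)} = \left(-5 + P^{2}\right) 4 = -20 + 4 P^{2}$)
$\left(-1 + 1\right) N{\left(B{\left(x{\left(2 \right)} \right)} \right)} 3 = \left(-1 + 1\right) \left(-20 + 4 \left(\frac{2 - 3}{6 - 3}\right)^{2}\right) 3 = 0 \left(-20 + 4 \left(\frac{1}{3} \left(-1\right)\right)^{2}\right) 3 = 0 \left(-20 + 4 \left(- \frac{1}{3}\right)^{2}\right) 3 = 0 \left(-20 + 4 \cdot \frac{1}{9}\right) 3 = 0 \left(-20 + \frac{4}{9}\right) 3 = 0 \left(- \frac{176}{9}\right) 3 = 0 \cdot 3 = 0$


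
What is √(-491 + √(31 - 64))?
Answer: √(-491 + I*√33) ≈ 0.1296 + 22.159*I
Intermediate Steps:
√(-491 + √(31 - 64)) = √(-491 + √(-33)) = √(-491 + I*√33)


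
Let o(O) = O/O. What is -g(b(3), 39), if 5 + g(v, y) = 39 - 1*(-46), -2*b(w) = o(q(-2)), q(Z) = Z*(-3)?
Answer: -80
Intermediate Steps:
q(Z) = -3*Z
o(O) = 1
b(w) = -½ (b(w) = -½*1 = -½)
g(v, y) = 80 (g(v, y) = -5 + (39 - 1*(-46)) = -5 + (39 + 46) = -5 + 85 = 80)
-g(b(3), 39) = -1*80 = -80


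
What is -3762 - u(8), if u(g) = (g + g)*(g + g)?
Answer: -4018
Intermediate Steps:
u(g) = 4*g² (u(g) = (2*g)*(2*g) = 4*g²)
-3762 - u(8) = -3762 - 4*8² = -3762 - 4*64 = -3762 - 1*256 = -3762 - 256 = -4018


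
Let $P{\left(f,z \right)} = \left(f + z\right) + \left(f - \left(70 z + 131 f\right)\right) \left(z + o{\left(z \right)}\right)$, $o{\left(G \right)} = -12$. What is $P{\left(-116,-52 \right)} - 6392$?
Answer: $-1204640$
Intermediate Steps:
$P{\left(f,z \right)} = f + z + \left(-12 + z\right) \left(- 130 f - 70 z\right)$ ($P{\left(f,z \right)} = \left(f + z\right) + \left(f - \left(70 z + 131 f\right)\right) \left(z - 12\right) = \left(f + z\right) + \left(- 130 f - 70 z\right) \left(-12 + z\right) = \left(f + z\right) + \left(-12 + z\right) \left(- 130 f - 70 z\right) = f + z + \left(-12 + z\right) \left(- 130 f - 70 z\right)$)
$P{\left(-116,-52 \right)} - 6392 = \left(- 70 \left(-52\right)^{2} + 841 \left(-52\right) + 1561 \left(-116\right) - \left(-15080\right) \left(-52\right)\right) - 6392 = \left(\left(-70\right) 2704 - 43732 - 181076 - 784160\right) - 6392 = \left(-189280 - 43732 - 181076 - 784160\right) - 6392 = -1198248 - 6392 = -1204640$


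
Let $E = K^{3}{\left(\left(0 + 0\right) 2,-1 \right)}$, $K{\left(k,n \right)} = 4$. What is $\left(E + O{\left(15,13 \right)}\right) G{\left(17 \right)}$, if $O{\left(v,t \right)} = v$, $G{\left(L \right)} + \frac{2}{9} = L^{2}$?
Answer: $\frac{205321}{9} \approx 22813.0$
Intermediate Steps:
$G{\left(L \right)} = - \frac{2}{9} + L^{2}$
$E = 64$ ($E = 4^{3} = 64$)
$\left(E + O{\left(15,13 \right)}\right) G{\left(17 \right)} = \left(64 + 15\right) \left(- \frac{2}{9} + 17^{2}\right) = 79 \left(- \frac{2}{9} + 289\right) = 79 \cdot \frac{2599}{9} = \frac{205321}{9}$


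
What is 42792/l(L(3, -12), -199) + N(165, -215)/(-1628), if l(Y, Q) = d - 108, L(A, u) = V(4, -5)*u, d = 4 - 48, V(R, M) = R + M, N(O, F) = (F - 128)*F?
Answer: -10109327/30932 ≈ -326.82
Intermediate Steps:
N(O, F) = F*(-128 + F) (N(O, F) = (-128 + F)*F = F*(-128 + F))
V(R, M) = M + R
d = -44
L(A, u) = -u (L(A, u) = (-5 + 4)*u = -u)
l(Y, Q) = -152 (l(Y, Q) = -44 - 108 = -152)
42792/l(L(3, -12), -199) + N(165, -215)/(-1628) = 42792/(-152) - 215*(-128 - 215)/(-1628) = 42792*(-1/152) - 215*(-343)*(-1/1628) = -5349/19 + 73745*(-1/1628) = -5349/19 - 73745/1628 = -10109327/30932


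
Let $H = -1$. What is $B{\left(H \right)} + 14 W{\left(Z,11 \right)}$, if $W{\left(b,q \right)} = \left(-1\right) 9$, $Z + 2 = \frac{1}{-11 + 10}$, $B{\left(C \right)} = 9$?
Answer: $-117$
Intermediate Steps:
$Z = -3$ ($Z = -2 + \frac{1}{-11 + 10} = -2 + \frac{1}{-1} = -2 - 1 = -3$)
$W{\left(b,q \right)} = -9$
$B{\left(H \right)} + 14 W{\left(Z,11 \right)} = 9 + 14 \left(-9\right) = 9 - 126 = -117$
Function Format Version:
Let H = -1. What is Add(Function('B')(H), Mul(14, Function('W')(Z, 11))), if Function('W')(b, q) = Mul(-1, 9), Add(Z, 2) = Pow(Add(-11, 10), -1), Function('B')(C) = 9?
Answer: -117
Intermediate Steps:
Z = -3 (Z = Add(-2, Pow(Add(-11, 10), -1)) = Add(-2, Pow(-1, -1)) = Add(-2, -1) = -3)
Function('W')(b, q) = -9
Add(Function('B')(H), Mul(14, Function('W')(Z, 11))) = Add(9, Mul(14, -9)) = Add(9, -126) = -117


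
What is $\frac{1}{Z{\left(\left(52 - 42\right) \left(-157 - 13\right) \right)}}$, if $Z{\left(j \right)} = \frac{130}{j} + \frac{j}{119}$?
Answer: $- \frac{1190}{17091} \approx -0.069627$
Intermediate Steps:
$Z{\left(j \right)} = \frac{130}{j} + \frac{j}{119}$ ($Z{\left(j \right)} = \frac{130}{j} + j \frac{1}{119} = \frac{130}{j} + \frac{j}{119}$)
$\frac{1}{Z{\left(\left(52 - 42\right) \left(-157 - 13\right) \right)}} = \frac{1}{\frac{130}{\left(52 - 42\right) \left(-157 - 13\right)} + \frac{\left(52 - 42\right) \left(-157 - 13\right)}{119}} = \frac{1}{\frac{130}{10 \left(-170\right)} + \frac{10 \left(-170\right)}{119}} = \frac{1}{\frac{130}{-1700} + \frac{1}{119} \left(-1700\right)} = \frac{1}{130 \left(- \frac{1}{1700}\right) - \frac{100}{7}} = \frac{1}{- \frac{13}{170} - \frac{100}{7}} = \frac{1}{- \frac{17091}{1190}} = - \frac{1190}{17091}$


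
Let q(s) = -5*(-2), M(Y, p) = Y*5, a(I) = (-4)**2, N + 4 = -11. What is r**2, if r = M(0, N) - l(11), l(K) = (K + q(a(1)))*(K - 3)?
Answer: 28224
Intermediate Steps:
N = -15 (N = -4 - 11 = -15)
a(I) = 16
M(Y, p) = 5*Y
q(s) = 10
l(K) = (-3 + K)*(10 + K) (l(K) = (K + 10)*(K - 3) = (10 + K)*(-3 + K) = (-3 + K)*(10 + K))
r = -168 (r = 5*0 - (-30 + 11**2 + 7*11) = 0 - (-30 + 121 + 77) = 0 - 1*168 = 0 - 168 = -168)
r**2 = (-168)**2 = 28224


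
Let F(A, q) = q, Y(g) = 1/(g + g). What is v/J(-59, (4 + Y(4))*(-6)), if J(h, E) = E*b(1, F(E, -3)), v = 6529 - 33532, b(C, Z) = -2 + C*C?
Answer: -36004/33 ≈ -1091.0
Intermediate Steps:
Y(g) = 1/(2*g)
b(C, Z) = -2 + C²
v = -27003
J(h, E) = -E (J(h, E) = E*(-2 + 1²) = E*(-2 + 1) = E*(-1) = -E)
v/J(-59, (4 + Y(4))*(-6)) = -27003*1/(6*(4 + (½)/4)) = -27003*1/(6*(4 + (½)*(¼))) = -27003*1/(6*(4 + ⅛)) = -27003/((-33*(-6)/8)) = -27003/((-1*(-99/4))) = -27003/99/4 = -27003*4/99 = -36004/33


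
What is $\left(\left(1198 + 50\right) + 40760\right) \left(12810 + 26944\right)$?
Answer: $1669986032$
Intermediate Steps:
$\left(\left(1198 + 50\right) + 40760\right) \left(12810 + 26944\right) = \left(1248 + 40760\right) 39754 = 42008 \cdot 39754 = 1669986032$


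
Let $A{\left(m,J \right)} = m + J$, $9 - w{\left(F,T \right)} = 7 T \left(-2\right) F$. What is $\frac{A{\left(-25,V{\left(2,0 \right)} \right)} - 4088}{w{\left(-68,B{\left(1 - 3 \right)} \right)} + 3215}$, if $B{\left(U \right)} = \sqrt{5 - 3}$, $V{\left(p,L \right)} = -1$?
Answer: $- \frac{828971}{536348} - \frac{244783 \sqrt{2}}{536348} \approx -2.191$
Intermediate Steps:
$B{\left(U \right)} = \sqrt{2}$
$w{\left(F,T \right)} = 9 + 14 F T$ ($w{\left(F,T \right)} = 9 - 7 T \left(-2\right) F = 9 - 7 - 2 T F = 9 - 7 \left(- 2 F T\right) = 9 - - 14 F T = 9 + 14 F T$)
$A{\left(m,J \right)} = J + m$
$\frac{A{\left(-25,V{\left(2,0 \right)} \right)} - 4088}{w{\left(-68,B{\left(1 - 3 \right)} \right)} + 3215} = \frac{\left(-1 - 25\right) - 4088}{\left(9 + 14 \left(-68\right) \sqrt{2}\right) + 3215} = \frac{-26 - 4088}{\left(9 - 952 \sqrt{2}\right) + 3215} = - \frac{4114}{3224 - 952 \sqrt{2}}$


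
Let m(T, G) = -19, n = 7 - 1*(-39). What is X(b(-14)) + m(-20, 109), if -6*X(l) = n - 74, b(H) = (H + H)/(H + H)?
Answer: -43/3 ≈ -14.333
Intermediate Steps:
n = 46 (n = 7 + 39 = 46)
b(H) = 1 (b(H) = (2*H)/((2*H)) = (2*H)*(1/(2*H)) = 1)
X(l) = 14/3 (X(l) = -(46 - 74)/6 = -1/6*(-28) = 14/3)
X(b(-14)) + m(-20, 109) = 14/3 - 19 = -43/3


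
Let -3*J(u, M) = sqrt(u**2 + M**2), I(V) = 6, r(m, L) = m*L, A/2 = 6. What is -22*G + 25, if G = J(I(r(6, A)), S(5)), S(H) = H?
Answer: 25 + 22*sqrt(61)/3 ≈ 82.275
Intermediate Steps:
A = 12 (A = 2*6 = 12)
r(m, L) = L*m
J(u, M) = -sqrt(M**2 + u**2)/3 (J(u, M) = -sqrt(u**2 + M**2)/3 = -sqrt(M**2 + u**2)/3)
G = -sqrt(61)/3 (G = -sqrt(5**2 + 6**2)/3 = -sqrt(25 + 36)/3 = -sqrt(61)/3 ≈ -2.6034)
-22*G + 25 = -(-22)*sqrt(61)/3 + 25 = 22*sqrt(61)/3 + 25 = 25 + 22*sqrt(61)/3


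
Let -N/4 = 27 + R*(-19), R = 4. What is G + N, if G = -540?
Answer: -344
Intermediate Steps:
N = 196 (N = -4*(27 + 4*(-19)) = -4*(27 - 76) = -4*(-49) = 196)
G + N = -540 + 196 = -344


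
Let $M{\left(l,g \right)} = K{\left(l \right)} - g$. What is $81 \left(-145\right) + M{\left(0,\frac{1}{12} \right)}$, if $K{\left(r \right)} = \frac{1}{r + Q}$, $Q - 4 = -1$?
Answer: $- \frac{46979}{4} \approx -11745.0$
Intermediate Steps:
$Q = 3$ ($Q = 4 - 1 = 3$)
$K{\left(r \right)} = \frac{1}{3 + r}$ ($K{\left(r \right)} = \frac{1}{r + 3} = \frac{1}{3 + r}$)
$M{\left(l,g \right)} = \frac{1}{3 + l} - g$
$81 \left(-145\right) + M{\left(0,\frac{1}{12} \right)} = 81 \left(-145\right) + \frac{1 - \frac{3 + 0}{12}}{3 + 0} = -11745 + \frac{1 - \frac{1}{12} \cdot 3}{3} = -11745 + \frac{1 - \frac{1}{4}}{3} = -11745 + \frac{1}{3} \cdot \frac{3}{4} = -11745 + \frac{1}{4} = - \frac{46979}{4}$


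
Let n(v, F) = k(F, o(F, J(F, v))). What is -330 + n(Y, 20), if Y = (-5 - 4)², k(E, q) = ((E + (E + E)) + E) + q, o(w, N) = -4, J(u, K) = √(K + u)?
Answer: -254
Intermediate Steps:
k(E, q) = q + 4*E (k(E, q) = ((E + 2*E) + E) + q = (3*E + E) + q = 4*E + q = q + 4*E)
Y = 81 (Y = (-9)² = 81)
n(v, F) = -4 + 4*F
-330 + n(Y, 20) = -330 + (-4 + 4*20) = -330 + (-4 + 80) = -330 + 76 = -254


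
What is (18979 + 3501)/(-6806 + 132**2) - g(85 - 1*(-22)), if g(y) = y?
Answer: -556823/5309 ≈ -104.88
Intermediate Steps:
(18979 + 3501)/(-6806 + 132**2) - g(85 - 1*(-22)) = (18979 + 3501)/(-6806 + 132**2) - (85 - 1*(-22)) = 22480/(-6806 + 17424) - (85 + 22) = 22480/10618 - 1*107 = 22480*(1/10618) - 107 = 11240/5309 - 107 = -556823/5309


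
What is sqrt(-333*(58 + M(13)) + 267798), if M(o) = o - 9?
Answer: 4*sqrt(15447) ≈ 497.14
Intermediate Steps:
M(o) = -9 + o
sqrt(-333*(58 + M(13)) + 267798) = sqrt(-333*(58 + (-9 + 13)) + 267798) = sqrt(-333*(58 + 4) + 267798) = sqrt(-333*62 + 267798) = sqrt(-20646 + 267798) = sqrt(247152) = 4*sqrt(15447)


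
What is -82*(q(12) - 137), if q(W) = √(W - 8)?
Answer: 11070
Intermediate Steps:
q(W) = √(-8 + W)
-82*(q(12) - 137) = -82*(√(-8 + 12) - 137) = -82*(√4 - 137) = -82*(2 - 137) = -82*(-135) = 11070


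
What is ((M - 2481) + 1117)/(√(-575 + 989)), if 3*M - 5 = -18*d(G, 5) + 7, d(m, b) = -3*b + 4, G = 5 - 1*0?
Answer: -647*√46/69 ≈ -63.597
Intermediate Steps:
G = 5 (G = 5 + 0 = 5)
d(m, b) = 4 - 3*b
M = 70 (M = 5/3 + (-18*(4 - 3*5) + 7)/3 = 5/3 + (-18*(4 - 15) + 7)/3 = 5/3 + (-18*(-11) + 7)/3 = 5/3 + (198 + 7)/3 = 5/3 + (⅓)*205 = 5/3 + 205/3 = 70)
((M - 2481) + 1117)/(√(-575 + 989)) = ((70 - 2481) + 1117)/(√(-575 + 989)) = (-2411 + 1117)/(√414) = -1294*√46/138 = -647*√46/69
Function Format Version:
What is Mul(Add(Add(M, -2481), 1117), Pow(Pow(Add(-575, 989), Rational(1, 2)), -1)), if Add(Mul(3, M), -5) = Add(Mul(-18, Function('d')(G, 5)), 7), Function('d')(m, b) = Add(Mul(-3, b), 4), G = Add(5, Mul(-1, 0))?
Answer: Mul(Rational(-647, 69), Pow(46, Rational(1, 2))) ≈ -63.597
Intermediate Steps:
G = 5 (G = Add(5, 0) = 5)
Function('d')(m, b) = Add(4, Mul(-3, b))
M = 70 (M = Add(Rational(5, 3), Mul(Rational(1, 3), Add(Mul(-18, Add(4, Mul(-3, 5))), 7))) = Add(Rational(5, 3), Mul(Rational(1, 3), Add(Mul(-18, Add(4, -15)), 7))) = Add(Rational(5, 3), Mul(Rational(1, 3), Add(Mul(-18, -11), 7))) = Add(Rational(5, 3), Mul(Rational(1, 3), Add(198, 7))) = Add(Rational(5, 3), Mul(Rational(1, 3), 205)) = Add(Rational(5, 3), Rational(205, 3)) = 70)
Mul(Add(Add(M, -2481), 1117), Pow(Pow(Add(-575, 989), Rational(1, 2)), -1)) = Mul(Add(Add(70, -2481), 1117), Pow(Pow(Add(-575, 989), Rational(1, 2)), -1)) = Mul(Add(-2411, 1117), Pow(Pow(414, Rational(1, 2)), -1)) = Mul(-1294, Pow(Mul(3, Pow(46, Rational(1, 2))), -1)) = Mul(-1294, Mul(Rational(1, 138), Pow(46, Rational(1, 2)))) = Mul(Rational(-647, 69), Pow(46, Rational(1, 2)))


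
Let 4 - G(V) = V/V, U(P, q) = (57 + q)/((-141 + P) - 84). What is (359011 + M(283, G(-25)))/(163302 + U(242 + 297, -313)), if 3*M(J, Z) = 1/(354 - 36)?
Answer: 53771949715/24458924844 ≈ 2.1985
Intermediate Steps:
U(P, q) = (57 + q)/(-225 + P)
G(V) = 3 (G(V) = 4 - V/V = 4 - 1*1 = 4 - 1 = 3)
M(J, Z) = 1/954 (M(J, Z) = 1/(3*(354 - 36)) = (⅓)/318 = (⅓)*(1/318) = 1/954)
(359011 + M(283, G(-25)))/(163302 + U(242 + 297, -313)) = (359011 + 1/954)/(163302 + (57 - 313)/(-225 + (242 + 297))) = 342496495/(954*(163302 - 256/(-225 + 539))) = 342496495/(954*(163302 - 256/314)) = 342496495/(954*(163302 + (1/314)*(-256))) = 342496495/(954*(163302 - 128/157)) = 342496495/(954*(25638286/157)) = (342496495/954)*(157/25638286) = 53771949715/24458924844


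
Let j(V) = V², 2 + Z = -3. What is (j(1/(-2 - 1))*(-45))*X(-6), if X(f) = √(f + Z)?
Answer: -5*I*√11 ≈ -16.583*I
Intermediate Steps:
Z = -5 (Z = -2 - 3 = -5)
X(f) = √(-5 + f) (X(f) = √(f - 5) = √(-5 + f))
(j(1/(-2 - 1))*(-45))*X(-6) = ((1/(-2 - 1))²*(-45))*√(-5 - 6) = ((1/(-3))²*(-45))*√(-11) = ((-⅓)²*(-45))*(I*√11) = ((⅑)*(-45))*(I*√11) = -5*I*√11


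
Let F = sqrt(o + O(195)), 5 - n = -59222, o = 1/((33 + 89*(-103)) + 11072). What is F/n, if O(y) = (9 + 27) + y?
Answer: sqrt(867601902)/114781926 ≈ 0.00025662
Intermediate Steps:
O(y) = 36 + y
o = 1/1938 (o = 1/((33 - 9167) + 11072) = 1/(-9134 + 11072) = 1/1938 ≈ 0.00051600)
n = 59227 (n = 5 - 1*(-59222) = 5 + 59222 = 59227)
F = sqrt(867601902)/1938 (F = sqrt(1/1938 + (36 + 195)) = sqrt(1/1938 + 231) = sqrt(447679/1938) = sqrt(867601902)/1938 ≈ 15.199)
F/n = (sqrt(867601902)/1938)/59227 = (sqrt(867601902)/1938)*(1/59227) = sqrt(867601902)/114781926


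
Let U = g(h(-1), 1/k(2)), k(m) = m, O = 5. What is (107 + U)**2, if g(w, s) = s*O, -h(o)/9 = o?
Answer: 47961/4 ≈ 11990.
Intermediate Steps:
h(o) = -9*o
g(w, s) = 5*s (g(w, s) = s*5 = 5*s)
U = 5/2 ≈ 2.5000
(107 + U)**2 = (107 + 5/2)**2 = (219/2)**2 = 47961/4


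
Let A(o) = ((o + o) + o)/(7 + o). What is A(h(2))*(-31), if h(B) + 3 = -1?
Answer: 124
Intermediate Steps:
h(B) = -4 (h(B) = -3 - 1 = -4)
A(o) = 3*o/(7 + o) (A(o) = (2*o + o)/(7 + o) = (3*o)/(7 + o) = 3*o/(7 + o))
A(h(2))*(-31) = (3*(-4)/(7 - 4))*(-31) = (3*(-4)/3)*(-31) = (3*(-4)*(⅓))*(-31) = -4*(-31) = 124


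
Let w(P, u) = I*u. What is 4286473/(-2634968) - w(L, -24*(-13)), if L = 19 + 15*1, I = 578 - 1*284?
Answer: -241704631177/2634968 ≈ -91730.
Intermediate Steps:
I = 294 (I = 578 - 284 = 294)
L = 34 (L = 19 + 15 = 34)
w(P, u) = 294*u
4286473/(-2634968) - w(L, -24*(-13)) = 4286473/(-2634968) - 294*(-24*(-13)) = 4286473*(-1/2634968) - 294*312 = -4286473/2634968 - 1*91728 = -4286473/2634968 - 91728 = -241704631177/2634968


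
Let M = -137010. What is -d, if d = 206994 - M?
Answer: -344004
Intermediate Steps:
d = 344004 (d = 206994 - 1*(-137010) = 206994 + 137010 = 344004)
-d = -1*344004 = -344004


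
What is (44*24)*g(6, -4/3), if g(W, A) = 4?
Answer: 4224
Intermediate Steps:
(44*24)*g(6, -4/3) = (44*24)*4 = 1056*4 = 4224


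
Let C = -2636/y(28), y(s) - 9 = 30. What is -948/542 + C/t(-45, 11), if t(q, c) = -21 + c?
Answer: 264748/52845 ≈ 5.0099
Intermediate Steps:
y(s) = 39 (y(s) = 9 + 30 = 39)
C = -2636/39 ≈ -67.590
-948/542 + C/t(-45, 11) = -948/542 - 2636/(39*(-21 + 11)) = -948*1/542 - 2636/39/(-10) = -474/271 - 2636/39*(-⅒) = -474/271 + 1318/195 = 264748/52845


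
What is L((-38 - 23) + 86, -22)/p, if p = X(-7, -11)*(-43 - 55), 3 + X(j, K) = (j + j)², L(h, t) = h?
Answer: -25/18914 ≈ -0.0013218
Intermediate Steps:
X(j, K) = -3 + 4*j² (X(j, K) = -3 + (j + j)² = -3 + (2*j)² = -3 + 4*j²)
p = -18914 (p = (-3 + 4*(-7)²)*(-43 - 55) = (-3 + 4*49)*(-98) = (-3 + 196)*(-98) = 193*(-98) = -18914)
L((-38 - 23) + 86, -22)/p = ((-38 - 23) + 86)/(-18914) = (-61 + 86)*(-1/18914) = 25*(-1/18914) = -25/18914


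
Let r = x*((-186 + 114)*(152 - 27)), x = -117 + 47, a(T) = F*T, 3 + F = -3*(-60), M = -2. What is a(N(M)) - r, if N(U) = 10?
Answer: -628230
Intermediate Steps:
F = 177 (F = -3 - 3*(-60) = -3 + 180 = 177)
a(T) = 177*T
x = -70
r = 630000 (r = -70*(-186 + 114)*(152 - 27) = -(-5040)*125 = -70*(-9000) = 630000)
a(N(M)) - r = 177*10 - 1*630000 = 1770 - 630000 = -628230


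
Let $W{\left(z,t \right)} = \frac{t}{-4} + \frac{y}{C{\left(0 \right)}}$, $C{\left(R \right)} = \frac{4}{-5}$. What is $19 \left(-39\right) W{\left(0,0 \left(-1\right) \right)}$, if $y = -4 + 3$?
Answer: $- \frac{3705}{4} \approx -926.25$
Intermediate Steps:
$C{\left(R \right)} = - \frac{4}{5}$ ($C{\left(R \right)} = 4 \left(- \frac{1}{5}\right) = - \frac{4}{5}$)
$y = -1$
$W{\left(z,t \right)} = \frac{5}{4} - \frac{t}{4}$ ($W{\left(z,t \right)} = \frac{t}{-4} - \frac{1}{- \frac{4}{5}} = t \left(- \frac{1}{4}\right) - - \frac{5}{4} = - \frac{t}{4} + \frac{5}{4} = \frac{5}{4} - \frac{t}{4}$)
$19 \left(-39\right) W{\left(0,0 \left(-1\right) \right)} = 19 \left(-39\right) \left(\frac{5}{4} - \frac{0 \left(-1\right)}{4}\right) = - 741 \left(\frac{5}{4} - 0\right) = - 741 \left(\frac{5}{4} + 0\right) = \left(-741\right) \frac{5}{4} = - \frac{3705}{4}$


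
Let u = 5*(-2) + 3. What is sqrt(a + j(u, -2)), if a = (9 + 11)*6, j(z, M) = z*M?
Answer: sqrt(134) ≈ 11.576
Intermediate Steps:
u = -7 (u = -10 + 3 = -7)
j(z, M) = M*z
a = 120 (a = 20*6 = 120)
sqrt(a + j(u, -2)) = sqrt(120 - 2*(-7)) = sqrt(120 + 14) = sqrt(134)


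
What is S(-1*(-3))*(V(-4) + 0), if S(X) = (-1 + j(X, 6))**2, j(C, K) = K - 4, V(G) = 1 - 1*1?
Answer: 0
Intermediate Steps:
V(G) = 0 (V(G) = 1 - 1 = 0)
j(C, K) = -4 + K
S(X) = 1 (S(X) = (-1 + (-4 + 6))**2 = (-1 + 2)**2 = 1**2 = 1)
S(-1*(-3))*(V(-4) + 0) = 1*(0 + 0) = 1*0 = 0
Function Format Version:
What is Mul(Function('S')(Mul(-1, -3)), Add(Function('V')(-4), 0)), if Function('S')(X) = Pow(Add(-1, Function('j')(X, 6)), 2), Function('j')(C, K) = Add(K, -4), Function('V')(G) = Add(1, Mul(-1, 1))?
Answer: 0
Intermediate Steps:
Function('V')(G) = 0 (Function('V')(G) = Add(1, -1) = 0)
Function('j')(C, K) = Add(-4, K)
Function('S')(X) = 1 (Function('S')(X) = Pow(Add(-1, Add(-4, 6)), 2) = Pow(Add(-1, 2), 2) = Pow(1, 2) = 1)
Mul(Function('S')(Mul(-1, -3)), Add(Function('V')(-4), 0)) = Mul(1, Add(0, 0)) = Mul(1, 0) = 0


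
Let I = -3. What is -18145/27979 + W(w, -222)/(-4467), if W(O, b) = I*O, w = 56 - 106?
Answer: -28416855/41660731 ≈ -0.68210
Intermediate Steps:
w = -50
W(O, b) = -3*O
-18145/27979 + W(w, -222)/(-4467) = -18145/27979 - 3*(-50)/(-4467) = -18145*1/27979 + 150*(-1/4467) = -18145/27979 - 50/1489 = -28416855/41660731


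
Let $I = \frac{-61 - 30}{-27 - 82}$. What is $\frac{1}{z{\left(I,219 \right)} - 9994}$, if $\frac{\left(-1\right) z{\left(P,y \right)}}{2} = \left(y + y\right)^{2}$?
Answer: $- \frac{1}{393682} \approx -2.5401 \cdot 10^{-6}$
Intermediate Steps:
$I = \frac{91}{109}$ ($I = - \frac{91}{-109} = \left(-91\right) \left(- \frac{1}{109}\right) = \frac{91}{109} \approx 0.83486$)
$z{\left(P,y \right)} = - 8 y^{2}$ ($z{\left(P,y \right)} = - 2 \left(y + y\right)^{2} = - 2 \left(2 y\right)^{2} = - 2 \cdot 4 y^{2} = - 8 y^{2}$)
$\frac{1}{z{\left(I,219 \right)} - 9994} = \frac{1}{- 8 \cdot 219^{2} - 9994} = \frac{1}{\left(-8\right) 47961 - 9994} = \frac{1}{-383688 - 9994} = \frac{1}{-393682} = - \frac{1}{393682}$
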